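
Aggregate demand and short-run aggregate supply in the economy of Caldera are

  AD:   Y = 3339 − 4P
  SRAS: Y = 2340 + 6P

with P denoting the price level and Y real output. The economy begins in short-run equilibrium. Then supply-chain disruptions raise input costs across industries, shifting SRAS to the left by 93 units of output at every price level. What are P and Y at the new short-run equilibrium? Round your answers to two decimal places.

This is a negative supply shock: SRAS shifts left.
New SRAS: Y = 2247 + 6P.
Set AD = SRAS: 3339 − 4P = 2247 + 6P, so 1092 = 10P and P = 109.20.
Substituting into AD, Y = 2902.20.

P = 109.20, Y = 2902.20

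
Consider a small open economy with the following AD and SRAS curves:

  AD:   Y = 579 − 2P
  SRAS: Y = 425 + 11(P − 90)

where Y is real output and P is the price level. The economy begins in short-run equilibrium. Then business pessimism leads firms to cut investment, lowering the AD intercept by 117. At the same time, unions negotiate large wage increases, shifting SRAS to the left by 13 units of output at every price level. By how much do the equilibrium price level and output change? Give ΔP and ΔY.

After both shocks: AD is Y = 462 − 2P and SRAS is Y = 11P − 578.
Setting them equal: 1040 = 13P, so P = 80.
Y = 462 − 2·80 = 302.
Initially P = 88, Y = 403, so ΔP = -8 and ΔY = -101.

ΔP = -8, ΔY = -101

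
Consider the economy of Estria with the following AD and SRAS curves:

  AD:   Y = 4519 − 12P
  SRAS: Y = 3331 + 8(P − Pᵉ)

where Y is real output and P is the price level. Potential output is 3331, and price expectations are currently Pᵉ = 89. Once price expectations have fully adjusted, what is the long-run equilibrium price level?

Short run: with Pᵉ = 89, SRAS is Y = 2619 + 8P. Setting AD = SRAS gives 1900 = 20P, so P = 95 and Y = 4519 − 12·95 = 3379.
Output 3379 is above potential 3331, so over time expected prices rise and SRAS shifts left until Y returns to 3331.
Long run: Y = 3331 on the AD curve gives 3331 = 4519 − 12P, so P = 99.

Long-run P = 99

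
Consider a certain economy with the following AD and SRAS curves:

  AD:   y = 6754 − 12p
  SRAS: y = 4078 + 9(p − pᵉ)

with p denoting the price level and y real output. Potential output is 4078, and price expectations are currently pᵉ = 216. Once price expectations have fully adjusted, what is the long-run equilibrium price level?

Short run: with pᵉ = 216, SRAS is y = 2134 + 9p. Setting AD = SRAS gives 4620 = 21p, so p = 220 and y = 6754 − 12·220 = 4114.
Output 4114 is above potential 4078, so over time expected prices rise and SRAS shifts left until y returns to 4078.
Long run: y = 4078 on the AD curve gives 4078 = 6754 − 12p, so p = 223.

Long-run p = 223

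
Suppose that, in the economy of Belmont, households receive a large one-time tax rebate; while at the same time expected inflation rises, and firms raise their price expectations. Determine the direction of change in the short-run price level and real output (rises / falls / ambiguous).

The first event is a positive demand shock: AD shifts right, which by itself pushes P up and Y up.
The second is an adverse supply shock: SRAS shifts left, which by itself pushes P up and Y down.
Both shocks push P up, so P rises. The two shocks push Y in opposite directions, so the effect on Y is ambiguous.

Price level: rises; output: ambiguous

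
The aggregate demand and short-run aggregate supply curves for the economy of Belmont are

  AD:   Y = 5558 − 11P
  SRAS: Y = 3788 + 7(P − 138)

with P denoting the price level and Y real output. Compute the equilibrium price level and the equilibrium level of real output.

P = 152, Y = 3886

Write SRAS as Y = 3788 + 7P − 966 = 2822 + 7P.
Set AD = SRAS: 5558 − 11P = 2822 + 7P, so 2736 = 18P and P = 152.
Then Y = 5558 − 11·152 = 3886.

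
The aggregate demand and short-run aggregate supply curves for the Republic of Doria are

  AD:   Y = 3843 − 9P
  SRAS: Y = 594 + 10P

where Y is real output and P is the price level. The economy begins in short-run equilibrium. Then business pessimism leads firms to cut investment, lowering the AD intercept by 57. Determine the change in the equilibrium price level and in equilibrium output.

ΔP = -3, ΔY = -30

This is a negative demand shock: AD shifts left.
New AD: Y = 3786 − 9P.
Set AD = SRAS: 3786 − 9P = 594 + 10P, so 3192 = 19P and P = 168.
Y = 3786 − 9·168 = 2274.
Initially P = 171, Y = 2304, so ΔP = -3 and ΔY = -30.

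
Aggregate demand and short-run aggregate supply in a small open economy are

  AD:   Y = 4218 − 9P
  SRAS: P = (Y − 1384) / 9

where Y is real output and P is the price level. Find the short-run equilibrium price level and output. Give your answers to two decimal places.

Rearrange SRAS to Y = 1384 + 9P.
Set AD = SRAS: 4218 − 9P = 1384 + 9P, so 2834 = 18P and P = 157.44.
Substituting into AD, Y = 4218 − 9P = 2801.00.

P = 157.44, Y = 2801.00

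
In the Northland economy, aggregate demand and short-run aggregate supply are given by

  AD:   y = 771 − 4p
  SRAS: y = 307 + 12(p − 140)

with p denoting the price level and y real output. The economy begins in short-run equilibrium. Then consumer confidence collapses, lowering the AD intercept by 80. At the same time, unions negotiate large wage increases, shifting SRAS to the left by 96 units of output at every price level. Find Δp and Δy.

After both shocks: AD is y = 691 − 4p and SRAS is y = 12p − 1469.
Setting them equal: 2160 = 16p, so p = 135.
y = 691 − 4·135 = 151.
Initially p = 134, y = 235, so Δp = +1 and Δy = -84.

Δp = +1, Δy = -84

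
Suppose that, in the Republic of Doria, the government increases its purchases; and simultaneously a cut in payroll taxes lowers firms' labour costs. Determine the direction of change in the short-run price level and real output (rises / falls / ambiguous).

The first event is a positive demand shock: AD shifts right, which by itself pushes P up and Y up.
The second is a favourable supply shock: SRAS shifts right, which by itself pushes P down and Y up.
The two shocks push P in opposite directions, so the effect on P is ambiguous. Both shocks push Y up, so Y rises.

Price level: ambiguous; output: rises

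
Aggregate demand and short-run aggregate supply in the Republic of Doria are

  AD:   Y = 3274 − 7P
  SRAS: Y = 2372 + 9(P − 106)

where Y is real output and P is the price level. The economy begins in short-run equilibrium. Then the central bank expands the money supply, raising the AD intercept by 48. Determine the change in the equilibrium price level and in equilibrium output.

ΔP = +3, ΔY = +27

This is a positive demand shock: AD shifts right.
New AD: Y = 3322 − 7P.
SRAS can be written Y = 1418 + 9P.
Set AD = SRAS: 3322 − 7P = 1418 + 9P, so 1904 = 16P and P = 119.
Y = 3322 − 7·119 = 2489.
Initially P = 116, Y = 2462, so ΔP = +3 and ΔY = +27.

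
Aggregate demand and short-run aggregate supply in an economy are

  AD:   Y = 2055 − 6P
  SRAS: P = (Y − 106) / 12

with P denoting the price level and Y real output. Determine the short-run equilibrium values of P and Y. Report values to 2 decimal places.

Rearrange SRAS to Y = 106 + 12P.
Set AD = SRAS: 2055 − 6P = 106 + 12P, so 1949 = 18P and P = 108.28.
Substituting into AD, Y = 2055 − 6P = 1405.33.

P = 108.28, Y = 1405.33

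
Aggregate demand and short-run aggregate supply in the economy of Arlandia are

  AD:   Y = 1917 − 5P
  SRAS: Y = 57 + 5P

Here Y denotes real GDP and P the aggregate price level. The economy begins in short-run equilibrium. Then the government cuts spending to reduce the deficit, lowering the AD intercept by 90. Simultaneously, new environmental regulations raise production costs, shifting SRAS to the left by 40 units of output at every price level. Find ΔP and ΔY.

After both shocks: AD is Y = 1827 − 5P and SRAS is Y = 17 + 5P.
Setting them equal: 1810 = 10P, so P = 181.
Y = 1827 − 5·181 = 922.
Initially P = 186, Y = 987, so ΔP = -5 and ΔY = -65.

ΔP = -5, ΔY = -65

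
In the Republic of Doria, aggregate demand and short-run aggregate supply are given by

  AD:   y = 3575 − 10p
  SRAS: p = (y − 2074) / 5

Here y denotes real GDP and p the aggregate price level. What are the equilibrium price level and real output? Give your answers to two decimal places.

p = 100.07, y = 2574.33

Rearrange SRAS to y = 2074 + 5p.
Set AD = SRAS: 3575 − 10p = 2074 + 5p, so 1501 = 15p and p = 100.07.
Substituting into AD, y = 3575 − 10p = 2574.33.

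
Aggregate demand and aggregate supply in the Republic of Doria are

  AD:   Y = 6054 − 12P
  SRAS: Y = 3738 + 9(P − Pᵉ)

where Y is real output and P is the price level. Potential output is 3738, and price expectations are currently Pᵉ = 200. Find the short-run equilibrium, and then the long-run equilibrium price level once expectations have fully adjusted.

Short run: with Pᵉ = 200, SRAS is Y = 1938 + 9P. Setting AD = SRAS gives 4116 = 21P, so P = 196 and Y = 6054 − 12·196 = 3702.
Output 3702 is below potential 3738, so over time expected prices fall and SRAS shifts right until Y returns to 3738.
Long run: Y = 3738 on the AD curve gives 3738 = 6054 − 12P, so P = 193.

Short run: P = 196, Y = 3702. Long run: P = 193.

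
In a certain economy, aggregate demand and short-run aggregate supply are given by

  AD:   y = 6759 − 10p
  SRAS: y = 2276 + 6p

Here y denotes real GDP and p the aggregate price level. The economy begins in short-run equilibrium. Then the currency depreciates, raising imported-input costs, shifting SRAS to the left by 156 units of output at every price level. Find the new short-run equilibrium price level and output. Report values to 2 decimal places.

p = 289.94, y = 3859.63

This is a negative supply shock: SRAS shifts left.
New SRAS: y = 2120 + 6p.
Set AD = SRAS: 6759 − 10p = 2120 + 6p, so 4639 = 16p and p = 289.94.
Substituting into AD, y = 3859.63.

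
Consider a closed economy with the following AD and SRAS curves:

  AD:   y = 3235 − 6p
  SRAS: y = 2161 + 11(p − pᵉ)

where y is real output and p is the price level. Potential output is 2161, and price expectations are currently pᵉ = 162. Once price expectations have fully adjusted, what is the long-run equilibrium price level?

Short run: with pᵉ = 162, SRAS is y = 379 + 11p. Setting AD = SRAS gives 2856 = 17p, so p = 168 and y = 3235 − 6·168 = 2227.
Output 2227 is above potential 2161, so over time expected prices rise and SRAS shifts left until y returns to 2161.
Long run: y = 2161 on the AD curve gives 2161 = 3235 − 6p, so p = 179.

Long-run p = 179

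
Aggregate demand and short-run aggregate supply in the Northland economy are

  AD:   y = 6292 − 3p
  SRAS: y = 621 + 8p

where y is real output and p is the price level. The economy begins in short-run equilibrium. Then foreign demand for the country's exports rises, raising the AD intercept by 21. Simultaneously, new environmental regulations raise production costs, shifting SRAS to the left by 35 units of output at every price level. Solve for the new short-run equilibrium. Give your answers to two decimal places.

After both shocks: AD is y = 6313 − 3p and SRAS is y = 586 + 8p.
Setting them equal: 5727 = 11p, so p = 520.64.
Substituting into AD, y = 4751.09.

p = 520.64, y = 4751.09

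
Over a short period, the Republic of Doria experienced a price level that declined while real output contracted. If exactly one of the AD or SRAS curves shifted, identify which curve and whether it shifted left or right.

P fell and Y fell. An AD shift moves P and Y in the same direction; an SRAS shift moves them in opposite directions.
Here P and Y moved in the same direction, so the AD curve shifted.
Since Y fell, AD shifted left.

AD shifted left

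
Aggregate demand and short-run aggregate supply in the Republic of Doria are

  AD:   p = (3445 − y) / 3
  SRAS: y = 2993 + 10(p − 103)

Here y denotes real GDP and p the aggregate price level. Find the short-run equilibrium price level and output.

p = 114, y = 3103

Write SRAS as y = 2993 + 10p − 1030 = 1963 + 10p.
Rearrange AD to y = 3445 − 3p.
Set AD = SRAS: 3445 − 3p = 1963 + 10p, so 1482 = 13p and p = 114.
Then y = 3445 − 3·114 = 3103.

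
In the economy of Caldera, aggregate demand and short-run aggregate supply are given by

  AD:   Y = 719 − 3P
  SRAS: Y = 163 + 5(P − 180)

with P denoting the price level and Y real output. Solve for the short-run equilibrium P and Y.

Write SRAS as Y = 163 + 5P − 900 = 5P − 737.
Set AD = SRAS: 719 − 3P = 5P − 737, so 1456 = 8P and P = 182.
Then Y = 719 − 3·182 = 173.

P = 182, Y = 173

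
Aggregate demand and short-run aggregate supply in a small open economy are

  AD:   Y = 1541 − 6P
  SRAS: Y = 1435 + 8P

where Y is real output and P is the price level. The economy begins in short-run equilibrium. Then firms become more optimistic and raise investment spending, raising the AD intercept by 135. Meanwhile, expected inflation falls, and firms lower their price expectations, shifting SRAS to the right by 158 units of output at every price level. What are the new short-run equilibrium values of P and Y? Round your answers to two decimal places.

P = 5.93, Y = 1640.43

After both shocks: AD is Y = 1676 − 6P and SRAS is Y = 1593 + 8P.
Setting them equal: 83 = 14P, so P = 5.93.
Substituting into AD, Y = 1640.43.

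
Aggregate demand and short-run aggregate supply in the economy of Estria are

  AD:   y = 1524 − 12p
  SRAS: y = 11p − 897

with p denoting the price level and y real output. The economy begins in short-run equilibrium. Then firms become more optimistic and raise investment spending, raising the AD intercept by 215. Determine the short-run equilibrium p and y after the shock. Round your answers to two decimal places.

p = 114.61, y = 363.70

This is a positive demand shock: AD shifts right.
New AD: y = 1739 − 12p.
Set AD = SRAS: 1739 − 12p = 11p − 897, so 2636 = 23p and p = 114.61.
Substituting into AD, y = 363.70.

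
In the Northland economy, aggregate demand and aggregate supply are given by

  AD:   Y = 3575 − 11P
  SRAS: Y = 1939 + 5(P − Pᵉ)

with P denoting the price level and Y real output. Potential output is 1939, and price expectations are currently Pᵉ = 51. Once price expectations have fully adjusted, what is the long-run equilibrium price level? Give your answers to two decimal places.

Long-run P = 148.73

Short run: with Pᵉ = 51, SRAS is Y = 1684 + 5P. Setting AD = SRAS gives 1891 = 16P, so P = 118.19 and Y = 3575 − 11P = 2274.94.
Output 2274.94 is above potential 1939, so over time expected prices rise and SRAS shifts left until Y returns to 1939.
Long run: Y = 1939 on the AD curve gives 1939 = 3575 − 11P, so P = 148.73.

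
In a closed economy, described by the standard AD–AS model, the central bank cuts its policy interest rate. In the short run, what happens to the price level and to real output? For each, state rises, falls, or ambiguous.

Price level: rises; output: rises

This is a positive demand shock: AD shifts right.
Moving along the upward-sloping SRAS curve, P rises and Y rises.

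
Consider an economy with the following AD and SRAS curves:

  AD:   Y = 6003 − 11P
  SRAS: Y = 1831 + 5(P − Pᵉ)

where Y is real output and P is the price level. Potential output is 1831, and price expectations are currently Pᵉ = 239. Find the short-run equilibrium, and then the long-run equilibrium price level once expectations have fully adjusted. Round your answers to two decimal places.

Short run: with Pᵉ = 239, SRAS is Y = 636 + 5P. Setting AD = SRAS gives 5367 = 16P, so P = 335.44 and Y = 6003 − 11P = 2313.19.
Output 2313.19 is above potential 1831, so over time expected prices rise and SRAS shifts left until Y returns to 1831.
Long run: Y = 1831 on the AD curve gives 1831 = 6003 − 11P, so P = 379.27.

Short run: P = 335.44, Y = 2313.19. Long run: P = 379.27.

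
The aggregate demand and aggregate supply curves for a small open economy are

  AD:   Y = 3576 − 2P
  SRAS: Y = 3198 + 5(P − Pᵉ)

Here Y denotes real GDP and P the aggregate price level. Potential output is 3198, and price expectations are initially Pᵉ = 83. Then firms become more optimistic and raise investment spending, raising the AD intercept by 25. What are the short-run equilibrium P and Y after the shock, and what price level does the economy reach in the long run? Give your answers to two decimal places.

AD shifts right: new AD is Y = 3601 − 2P. With Pᵉ = 83, SRAS is Y = 2783 + 5P.
Short run: 3601 − 2P = 2783 + 5P gives 818 = 7P, so P = 116.86 and Y = 3601 − 2P = 3367.29.
Y = 3367.29 is above potential 3198; expectations adjust and SRAS shifts left until Y = 3198.
Long run: on the new AD curve, 3198 = 3601 − 2P gives P = 201.50.

Short run: P = 116.86, Y = 3367.29. Long run: P = 201.50.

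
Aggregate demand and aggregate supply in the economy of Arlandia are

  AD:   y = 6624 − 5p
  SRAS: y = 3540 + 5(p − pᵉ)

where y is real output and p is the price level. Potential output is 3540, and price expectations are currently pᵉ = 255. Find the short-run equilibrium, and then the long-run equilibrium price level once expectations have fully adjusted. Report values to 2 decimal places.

Short run: with pᵉ = 255, SRAS is y = 2265 + 5p. Setting AD = SRAS gives 4359 = 10p, so p = 435.90 and y = 6624 − 5p = 4444.50.
Output 4444.50 is above potential 3540, so over time expected prices rise and SRAS shifts left until y returns to 3540.
Long run: y = 3540 on the AD curve gives 3540 = 6624 − 5p, so p = 616.80.

Short run: p = 435.90, y = 4444.50. Long run: p = 616.80.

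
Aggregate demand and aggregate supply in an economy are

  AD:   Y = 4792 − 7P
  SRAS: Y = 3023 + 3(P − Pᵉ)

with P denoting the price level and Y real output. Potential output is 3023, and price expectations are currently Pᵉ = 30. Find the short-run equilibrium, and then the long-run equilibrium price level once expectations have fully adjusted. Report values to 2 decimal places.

Short run: P = 185.90, Y = 3490.70. Long run: P = 252.71.

Short run: with Pᵉ = 30, SRAS is Y = 2933 + 3P. Setting AD = SRAS gives 1859 = 10P, so P = 185.90 and Y = 4792 − 7P = 3490.70.
Output 3490.70 is above potential 3023, so over time expected prices rise and SRAS shifts left until Y returns to 3023.
Long run: Y = 3023 on the AD curve gives 3023 = 4792 − 7P, so P = 252.71.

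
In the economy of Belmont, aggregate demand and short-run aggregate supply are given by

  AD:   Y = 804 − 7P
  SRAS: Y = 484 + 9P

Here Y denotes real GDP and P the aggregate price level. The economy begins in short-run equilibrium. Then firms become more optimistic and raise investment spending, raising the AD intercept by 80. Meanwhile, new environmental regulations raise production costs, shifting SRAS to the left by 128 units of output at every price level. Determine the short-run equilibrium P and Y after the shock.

P = 33, Y = 653

After both shocks: AD is Y = 884 − 7P and SRAS is Y = 356 + 9P.
Setting them equal: 528 = 16P, so P = 33.
Y = 884 − 7·33 = 653.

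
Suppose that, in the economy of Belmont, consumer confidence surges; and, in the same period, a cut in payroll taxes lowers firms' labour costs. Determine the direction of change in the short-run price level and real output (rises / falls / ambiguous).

The first event is a positive demand shock: AD shifts right, which by itself pushes P up and Y up.
The second is a favourable supply shock: SRAS shifts right, which by itself pushes P down and Y up.
The two shocks push P in opposite directions, so the effect on P is ambiguous. Both shocks push Y up, so Y rises.

Price level: ambiguous; output: rises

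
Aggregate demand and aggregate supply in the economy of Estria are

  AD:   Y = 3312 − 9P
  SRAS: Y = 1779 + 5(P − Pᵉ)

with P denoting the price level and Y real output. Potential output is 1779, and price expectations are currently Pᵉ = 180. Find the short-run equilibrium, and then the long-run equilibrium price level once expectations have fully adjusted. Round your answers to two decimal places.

Short run: with Pᵉ = 180, SRAS is Y = 879 + 5P. Setting AD = SRAS gives 2433 = 14P, so P = 173.79 and Y = 3312 − 9P = 1747.93.
Output 1747.93 is below potential 1779, so over time expected prices fall and SRAS shifts right until Y returns to 1779.
Long run: Y = 1779 on the AD curve gives 1779 = 3312 − 9P, so P = 170.33.

Short run: P = 173.79, Y = 1747.93. Long run: P = 170.33.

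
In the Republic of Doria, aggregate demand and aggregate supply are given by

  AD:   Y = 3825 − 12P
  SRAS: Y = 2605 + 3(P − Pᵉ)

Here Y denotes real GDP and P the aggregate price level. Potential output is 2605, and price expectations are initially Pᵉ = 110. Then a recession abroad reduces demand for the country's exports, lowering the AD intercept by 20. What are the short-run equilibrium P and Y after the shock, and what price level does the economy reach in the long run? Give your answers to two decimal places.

Short run: P = 102.00, Y = 2581.00. Long run: P = 100.00.

AD shifts left: new AD is Y = 3805 − 12P. With Pᵉ = 110, SRAS is Y = 2275 + 3P.
Short run: 3805 − 12P = 2275 + 3P gives 1530 = 15P, so P = 102.00 and Y = 3805 − 12P = 2581.00.
Y = 2581.00 is below potential 2605; expectations adjust and SRAS shifts right until Y = 2605.
Long run: on the new AD curve, 2605 = 3805 − 12P gives P = 100.00.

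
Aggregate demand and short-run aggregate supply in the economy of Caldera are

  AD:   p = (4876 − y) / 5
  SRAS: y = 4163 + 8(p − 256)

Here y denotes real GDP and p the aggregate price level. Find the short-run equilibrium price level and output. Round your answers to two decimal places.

p = 212.38, y = 3814.08

Write SRAS as y = 4163 + 8p − 2048 = 2115 + 8p.
Rearrange AD to y = 4876 − 5p.
Set AD = SRAS: 4876 − 5p = 2115 + 8p, so 2761 = 13p and p = 212.38.
Substituting into AD, y = 4876 − 5p = 3814.08.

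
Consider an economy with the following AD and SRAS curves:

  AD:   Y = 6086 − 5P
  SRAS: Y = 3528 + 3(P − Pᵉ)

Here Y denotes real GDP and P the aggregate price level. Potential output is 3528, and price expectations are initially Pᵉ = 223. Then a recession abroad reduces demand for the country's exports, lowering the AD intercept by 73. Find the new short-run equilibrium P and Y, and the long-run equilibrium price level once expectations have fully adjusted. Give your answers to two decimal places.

Short run: P = 394.25, Y = 4041.75. Long run: P = 497.00.

AD shifts left: new AD is Y = 6013 − 5P. With Pᵉ = 223, SRAS is Y = 2859 + 3P.
Short run: 6013 − 5P = 2859 + 3P gives 3154 = 8P, so P = 394.25 and Y = 6013 − 5P = 4041.75.
Y = 4041.75 is above potential 3528; expectations adjust and SRAS shifts left until Y = 3528.
Long run: on the new AD curve, 3528 = 6013 − 5P gives P = 497.00.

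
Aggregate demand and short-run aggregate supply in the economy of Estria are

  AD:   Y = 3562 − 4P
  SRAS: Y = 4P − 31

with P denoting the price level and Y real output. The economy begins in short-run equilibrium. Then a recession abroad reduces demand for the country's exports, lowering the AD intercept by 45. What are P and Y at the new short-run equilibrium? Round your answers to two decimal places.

This is a negative demand shock: AD shifts left.
New AD: Y = 3517 − 4P.
Set AD = SRAS: 3517 − 4P = 4P − 31, so 3548 = 8P and P = 443.50.
Substituting into AD, Y = 1743.00.

P = 443.50, Y = 1743.00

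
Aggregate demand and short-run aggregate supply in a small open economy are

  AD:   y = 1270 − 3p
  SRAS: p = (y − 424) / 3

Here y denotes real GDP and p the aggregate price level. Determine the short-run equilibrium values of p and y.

Rearrange SRAS to y = 424 + 3p.
Set AD = SRAS: 1270 − 3p = 424 + 3p, so 846 = 6p and p = 141.
Then y = 1270 − 3·141 = 847.

p = 141, y = 847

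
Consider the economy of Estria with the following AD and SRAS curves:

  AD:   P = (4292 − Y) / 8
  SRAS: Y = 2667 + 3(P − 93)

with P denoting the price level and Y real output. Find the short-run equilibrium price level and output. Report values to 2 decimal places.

P = 173.09, Y = 2907.27

Write SRAS as Y = 2667 + 3P − 279 = 2388 + 3P.
Rearrange AD to Y = 4292 − 8P.
Set AD = SRAS: 4292 − 8P = 2388 + 3P, so 1904 = 11P and P = 173.09.
Substituting into AD, Y = 4292 − 8P = 2907.27.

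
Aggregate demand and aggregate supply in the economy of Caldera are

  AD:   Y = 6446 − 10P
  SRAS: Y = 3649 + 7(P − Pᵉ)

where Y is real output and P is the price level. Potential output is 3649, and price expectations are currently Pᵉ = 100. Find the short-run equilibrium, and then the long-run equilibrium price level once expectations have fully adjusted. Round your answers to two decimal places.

Short run: P = 205.71, Y = 4388.94. Long run: P = 279.70.

Short run: with Pᵉ = 100, SRAS is Y = 2949 + 7P. Setting AD = SRAS gives 3497 = 17P, so P = 205.71 and Y = 6446 − 10P = 4388.94.
Output 4388.94 is above potential 3649, so over time expected prices rise and SRAS shifts left until Y returns to 3649.
Long run: Y = 3649 on the AD curve gives 3649 = 6446 − 10P, so P = 279.70.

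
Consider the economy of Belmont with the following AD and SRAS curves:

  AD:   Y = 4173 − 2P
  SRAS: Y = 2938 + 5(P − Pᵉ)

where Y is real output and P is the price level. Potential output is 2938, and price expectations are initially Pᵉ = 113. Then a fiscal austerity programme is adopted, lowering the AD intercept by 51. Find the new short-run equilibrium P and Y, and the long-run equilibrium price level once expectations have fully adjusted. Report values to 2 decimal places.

AD shifts left: new AD is Y = 4122 − 2P. With Pᵉ = 113, SRAS is Y = 2373 + 5P.
Short run: 4122 − 2P = 2373 + 5P gives 1749 = 7P, so P = 249.86 and Y = 4122 − 2P = 3622.29.
Y = 3622.29 is above potential 2938; expectations adjust and SRAS shifts left until Y = 2938.
Long run: on the new AD curve, 2938 = 4122 − 2P gives P = 592.00.

Short run: P = 249.86, Y = 3622.29. Long run: P = 592.00.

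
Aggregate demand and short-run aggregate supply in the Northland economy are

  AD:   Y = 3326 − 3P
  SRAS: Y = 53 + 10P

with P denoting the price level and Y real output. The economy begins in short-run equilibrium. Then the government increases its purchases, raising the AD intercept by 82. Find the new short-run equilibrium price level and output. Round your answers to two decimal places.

P = 258.08, Y = 2633.77

This is a positive demand shock: AD shifts right.
New AD: Y = 3408 − 3P.
Set AD = SRAS: 3408 − 3P = 53 + 10P, so 3355 = 13P and P = 258.08.
Substituting into AD, Y = 2633.77.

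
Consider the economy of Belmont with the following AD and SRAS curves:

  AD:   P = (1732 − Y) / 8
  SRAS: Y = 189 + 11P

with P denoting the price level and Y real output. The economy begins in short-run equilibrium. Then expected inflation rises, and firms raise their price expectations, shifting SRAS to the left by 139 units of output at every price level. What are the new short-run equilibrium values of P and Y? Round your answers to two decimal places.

P = 88.53, Y = 1023.79

This is a negative supply shock: SRAS shifts left.
New SRAS: Y = 50 + 11P.
Set AD = SRAS: 1732 − 8P = 50 + 11P, so 1682 = 19P and P = 88.53.
Substituting into AD, Y = 1023.79.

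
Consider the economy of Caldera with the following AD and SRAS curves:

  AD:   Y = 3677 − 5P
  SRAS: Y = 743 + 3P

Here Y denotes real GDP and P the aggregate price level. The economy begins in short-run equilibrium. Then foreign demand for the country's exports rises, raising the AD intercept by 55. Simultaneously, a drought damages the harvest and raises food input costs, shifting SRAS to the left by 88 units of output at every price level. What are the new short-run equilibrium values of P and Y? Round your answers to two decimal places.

P = 384.63, Y = 1808.88

After both shocks: AD is Y = 3732 − 5P and SRAS is Y = 655 + 3P.
Setting them equal: 3077 = 8P, so P = 384.63.
Substituting into AD, Y = 1808.88.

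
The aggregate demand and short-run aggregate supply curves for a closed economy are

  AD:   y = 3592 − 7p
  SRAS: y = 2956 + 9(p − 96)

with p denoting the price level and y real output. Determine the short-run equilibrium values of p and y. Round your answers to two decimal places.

p = 93.75, y = 2935.75

Write SRAS as y = 2956 + 9p − 864 = 2092 + 9p.
Set AD = SRAS: 3592 − 7p = 2092 + 9p, so 1500 = 16p and p = 93.75.
Substituting into AD, y = 3592 − 7p = 2935.75.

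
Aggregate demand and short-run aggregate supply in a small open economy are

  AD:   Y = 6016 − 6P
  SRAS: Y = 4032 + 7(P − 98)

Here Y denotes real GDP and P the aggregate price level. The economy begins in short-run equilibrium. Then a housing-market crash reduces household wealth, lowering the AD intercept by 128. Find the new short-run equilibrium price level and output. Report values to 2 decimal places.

This is a negative demand shock: AD shifts left.
New AD: Y = 5888 − 6P.
SRAS can be written Y = 3346 + 7P.
Set AD = SRAS: 5888 − 6P = 3346 + 7P, so 2542 = 13P and P = 195.54.
Substituting into AD, Y = 4714.77.

P = 195.54, Y = 4714.77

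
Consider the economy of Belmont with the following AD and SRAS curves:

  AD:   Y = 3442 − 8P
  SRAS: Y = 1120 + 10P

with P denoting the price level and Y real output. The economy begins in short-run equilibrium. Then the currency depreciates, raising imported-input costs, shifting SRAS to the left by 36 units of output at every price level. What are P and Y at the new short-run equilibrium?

P = 131, Y = 2394

This is a negative supply shock: SRAS shifts left.
New SRAS: Y = 1084 + 10P.
Set AD = SRAS: 3442 − 8P = 1084 + 10P, so 2358 = 18P and P = 131.
Y = 3442 − 8·131 = 2394.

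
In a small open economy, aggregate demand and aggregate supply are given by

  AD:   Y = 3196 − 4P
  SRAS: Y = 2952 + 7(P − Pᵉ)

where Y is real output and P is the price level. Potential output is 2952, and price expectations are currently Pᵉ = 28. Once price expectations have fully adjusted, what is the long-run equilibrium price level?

Short run: with Pᵉ = 28, SRAS is Y = 2756 + 7P. Setting AD = SRAS gives 440 = 11P, so P = 40 and Y = 3196 − 4·40 = 3036.
Output 3036 is above potential 2952, so over time expected prices rise and SRAS shifts left until Y returns to 2952.
Long run: Y = 2952 on the AD curve gives 2952 = 3196 − 4P, so P = 61.

Long-run P = 61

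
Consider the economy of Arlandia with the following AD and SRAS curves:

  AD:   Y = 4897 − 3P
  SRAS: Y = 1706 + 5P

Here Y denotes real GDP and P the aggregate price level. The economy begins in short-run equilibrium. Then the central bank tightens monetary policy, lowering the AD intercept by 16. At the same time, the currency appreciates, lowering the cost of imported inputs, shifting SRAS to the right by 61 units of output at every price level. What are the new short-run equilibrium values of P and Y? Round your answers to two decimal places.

After both shocks: AD is Y = 4881 − 3P and SRAS is Y = 1767 + 5P.
Setting them equal: 3114 = 8P, so P = 389.25.
Substituting into AD, Y = 3713.25.

P = 389.25, Y = 3713.25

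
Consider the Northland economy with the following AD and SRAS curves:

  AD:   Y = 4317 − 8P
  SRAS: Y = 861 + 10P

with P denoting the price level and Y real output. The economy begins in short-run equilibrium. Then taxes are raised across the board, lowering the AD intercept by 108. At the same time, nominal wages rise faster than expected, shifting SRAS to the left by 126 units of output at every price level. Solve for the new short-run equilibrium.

After both shocks: AD is Y = 4209 − 8P and SRAS is Y = 735 + 10P.
Setting them equal: 3474 = 18P, so P = 193.
Y = 4209 − 8·193 = 2665.

P = 193, Y = 2665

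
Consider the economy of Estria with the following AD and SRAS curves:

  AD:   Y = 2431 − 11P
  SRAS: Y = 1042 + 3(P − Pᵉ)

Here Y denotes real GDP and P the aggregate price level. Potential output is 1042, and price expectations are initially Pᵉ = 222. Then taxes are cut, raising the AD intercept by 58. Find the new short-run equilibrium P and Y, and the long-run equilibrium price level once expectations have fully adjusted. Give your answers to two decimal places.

AD shifts right: new AD is Y = 2489 − 11P. With Pᵉ = 222, SRAS is Y = 376 + 3P.
Short run: 2489 − 11P = 376 + 3P gives 2113 = 14P, so P = 150.93 and Y = 2489 − 11P = 828.79.
Y = 828.79 is below potential 1042; expectations adjust and SRAS shifts right until Y = 1042.
Long run: on the new AD curve, 1042 = 2489 − 11P gives P = 131.55.

Short run: P = 150.93, Y = 828.79. Long run: P = 131.55.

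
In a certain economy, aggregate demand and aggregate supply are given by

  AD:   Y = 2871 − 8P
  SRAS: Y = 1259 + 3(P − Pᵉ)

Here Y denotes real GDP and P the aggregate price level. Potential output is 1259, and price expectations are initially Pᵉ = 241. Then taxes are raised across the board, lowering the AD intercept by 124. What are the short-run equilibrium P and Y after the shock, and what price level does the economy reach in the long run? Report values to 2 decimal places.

AD shifts left: new AD is Y = 2747 − 8P. With Pᵉ = 241, SRAS is Y = 536 + 3P.
Short run: 2747 − 8P = 536 + 3P gives 2211 = 11P, so P = 201.00 and Y = 2747 − 8P = 1139.00.
Y = 1139.00 is below potential 1259; expectations adjust and SRAS shifts right until Y = 1259.
Long run: on the new AD curve, 1259 = 2747 − 8P gives P = 186.00.

Short run: P = 201.00, Y = 1139.00. Long run: P = 186.00.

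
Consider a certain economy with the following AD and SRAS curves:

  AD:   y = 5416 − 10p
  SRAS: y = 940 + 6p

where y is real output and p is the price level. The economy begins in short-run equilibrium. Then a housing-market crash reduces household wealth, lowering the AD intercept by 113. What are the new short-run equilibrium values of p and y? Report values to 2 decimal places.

This is a negative demand shock: AD shifts left.
New AD: y = 5303 − 10p.
Set AD = SRAS: 5303 − 10p = 940 + 6p, so 4363 = 16p and p = 272.69.
Substituting into AD, y = 2576.13.

p = 272.69, y = 2576.13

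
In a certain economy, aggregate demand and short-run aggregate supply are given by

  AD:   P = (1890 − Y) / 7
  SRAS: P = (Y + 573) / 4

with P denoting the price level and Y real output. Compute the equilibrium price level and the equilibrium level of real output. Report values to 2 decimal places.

Rearrange AD to Y = 1890 − 7P.
Rearrange SRAS to Y = 4P − 573.
Set AD = SRAS: 1890 − 7P = 4P − 573, so 2463 = 11P and P = 223.91.
Substituting into AD, Y = 1890 − 7P = 322.64.

P = 223.91, Y = 322.64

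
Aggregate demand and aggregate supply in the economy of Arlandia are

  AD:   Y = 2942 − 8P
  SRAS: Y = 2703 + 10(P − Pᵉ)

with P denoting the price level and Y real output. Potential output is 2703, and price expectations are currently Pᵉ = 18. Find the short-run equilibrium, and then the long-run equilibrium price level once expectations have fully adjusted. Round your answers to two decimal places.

Short run: P = 23.28, Y = 2755.78. Long run: P = 29.88.

Short run: with Pᵉ = 18, SRAS is Y = 2523 + 10P. Setting AD = SRAS gives 419 = 18P, so P = 23.28 and Y = 2942 − 8P = 2755.78.
Output 2755.78 is above potential 2703, so over time expected prices rise and SRAS shifts left until Y returns to 2703.
Long run: Y = 2703 on the AD curve gives 2703 = 2942 − 8P, so P = 29.88.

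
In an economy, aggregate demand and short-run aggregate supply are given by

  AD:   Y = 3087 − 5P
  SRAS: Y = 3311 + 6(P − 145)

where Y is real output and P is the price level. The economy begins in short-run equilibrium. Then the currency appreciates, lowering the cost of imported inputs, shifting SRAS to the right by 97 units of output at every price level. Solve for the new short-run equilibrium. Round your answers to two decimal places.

This is a positive supply shock: SRAS shifts right.
New SRAS: Y = 2538 + 6P.
Set AD = SRAS: 3087 − 5P = 2538 + 6P, so 549 = 11P and P = 49.91.
Substituting into AD, Y = 2837.45.

P = 49.91, Y = 2837.45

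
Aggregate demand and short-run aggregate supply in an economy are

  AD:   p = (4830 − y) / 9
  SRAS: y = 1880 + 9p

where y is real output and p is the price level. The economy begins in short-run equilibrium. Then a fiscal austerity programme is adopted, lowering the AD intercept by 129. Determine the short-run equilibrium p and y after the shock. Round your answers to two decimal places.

p = 156.72, y = 3290.50

This is a negative demand shock: AD shifts left.
New AD: y = 4701 − 9p.
Set AD = SRAS: 4701 − 9p = 1880 + 9p, so 2821 = 18p and p = 156.72.
Substituting into AD, y = 3290.50.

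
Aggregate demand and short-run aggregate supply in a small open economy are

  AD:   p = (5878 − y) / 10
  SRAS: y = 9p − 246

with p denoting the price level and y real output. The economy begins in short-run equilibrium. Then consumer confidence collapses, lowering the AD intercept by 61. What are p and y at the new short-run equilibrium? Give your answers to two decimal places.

This is a negative demand shock: AD shifts left.
New AD: y = 5817 − 10p.
Set AD = SRAS: 5817 − 10p = 9p − 246, so 6063 = 19p and p = 319.11.
Substituting into AD, y = 2625.95.

p = 319.11, y = 2625.95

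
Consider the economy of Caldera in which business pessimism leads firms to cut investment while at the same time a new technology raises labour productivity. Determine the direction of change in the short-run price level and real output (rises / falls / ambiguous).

The first event is a negative demand shock: AD shifts left, which by itself pushes P down and Y down.
The second is a favourable supply shock: SRAS shifts right, which by itself pushes P down and Y up.
Both shocks push P down, so P falls. The two shocks push Y in opposite directions, so the effect on Y is ambiguous.

Price level: falls; output: ambiguous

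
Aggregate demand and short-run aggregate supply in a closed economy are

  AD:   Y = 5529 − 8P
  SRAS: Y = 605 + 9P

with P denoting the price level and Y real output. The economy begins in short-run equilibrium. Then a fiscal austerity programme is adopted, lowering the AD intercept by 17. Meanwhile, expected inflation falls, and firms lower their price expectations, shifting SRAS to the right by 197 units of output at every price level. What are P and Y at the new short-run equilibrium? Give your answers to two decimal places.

After both shocks: AD is Y = 5512 − 8P and SRAS is Y = 802 + 9P.
Setting them equal: 4710 = 17P, so P = 277.06.
Substituting into AD, Y = 3295.53.

P = 277.06, Y = 3295.53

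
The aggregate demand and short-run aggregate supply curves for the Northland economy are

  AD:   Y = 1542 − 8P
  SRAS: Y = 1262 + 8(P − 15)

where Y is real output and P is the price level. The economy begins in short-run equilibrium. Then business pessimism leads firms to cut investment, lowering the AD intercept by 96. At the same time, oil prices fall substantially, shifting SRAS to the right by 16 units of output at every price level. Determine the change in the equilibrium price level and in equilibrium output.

ΔP = -7, ΔY = -40

After both shocks: AD is Y = 1446 − 8P and SRAS is Y = 1158 + 8P.
Setting them equal: 288 = 16P, so P = 18.
Y = 1446 − 8·18 = 1302.
Initially P = 25, Y = 1342, so ΔP = -7 and ΔY = -40.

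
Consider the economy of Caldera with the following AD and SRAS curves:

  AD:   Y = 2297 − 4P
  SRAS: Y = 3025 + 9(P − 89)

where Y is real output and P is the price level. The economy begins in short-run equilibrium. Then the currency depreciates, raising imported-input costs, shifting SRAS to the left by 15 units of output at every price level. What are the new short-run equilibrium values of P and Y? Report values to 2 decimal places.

This is a negative supply shock: SRAS shifts left.
New SRAS: Y = 2209 + 9P.
Set AD = SRAS: 2297 − 4P = 2209 + 9P, so 88 = 13P and P = 6.77.
Substituting into AD, Y = 2269.92.

P = 6.77, Y = 2269.92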